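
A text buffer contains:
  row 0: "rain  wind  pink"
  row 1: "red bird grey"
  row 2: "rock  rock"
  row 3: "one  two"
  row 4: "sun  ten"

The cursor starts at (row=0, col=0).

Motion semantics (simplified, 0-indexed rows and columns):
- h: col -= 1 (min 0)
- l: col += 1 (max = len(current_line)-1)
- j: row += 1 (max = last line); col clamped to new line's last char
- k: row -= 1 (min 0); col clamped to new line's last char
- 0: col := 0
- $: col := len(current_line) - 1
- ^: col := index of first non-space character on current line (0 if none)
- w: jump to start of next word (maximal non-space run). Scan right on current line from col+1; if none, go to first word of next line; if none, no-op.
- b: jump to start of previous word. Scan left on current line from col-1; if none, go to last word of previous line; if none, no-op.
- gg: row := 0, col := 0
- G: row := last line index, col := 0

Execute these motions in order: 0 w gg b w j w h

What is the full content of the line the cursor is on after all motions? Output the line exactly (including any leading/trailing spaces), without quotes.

Answer: red bird grey

Derivation:
After 1 (0): row=0 col=0 char='r'
After 2 (w): row=0 col=6 char='w'
After 3 (gg): row=0 col=0 char='r'
After 4 (b): row=0 col=0 char='r'
After 5 (w): row=0 col=6 char='w'
After 6 (j): row=1 col=6 char='r'
After 7 (w): row=1 col=9 char='g'
After 8 (h): row=1 col=8 char='_'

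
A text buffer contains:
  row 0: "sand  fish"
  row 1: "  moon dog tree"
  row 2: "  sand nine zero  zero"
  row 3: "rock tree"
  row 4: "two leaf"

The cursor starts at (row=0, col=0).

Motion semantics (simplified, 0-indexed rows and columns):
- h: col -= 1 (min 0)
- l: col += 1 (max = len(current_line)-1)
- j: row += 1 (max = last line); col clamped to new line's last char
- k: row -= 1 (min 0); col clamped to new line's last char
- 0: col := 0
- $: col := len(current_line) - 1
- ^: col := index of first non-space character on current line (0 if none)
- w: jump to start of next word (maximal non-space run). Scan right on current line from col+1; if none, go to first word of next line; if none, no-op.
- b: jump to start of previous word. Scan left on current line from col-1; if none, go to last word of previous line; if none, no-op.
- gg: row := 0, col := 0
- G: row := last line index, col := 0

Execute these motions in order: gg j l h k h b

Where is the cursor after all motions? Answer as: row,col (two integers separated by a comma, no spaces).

After 1 (gg): row=0 col=0 char='s'
After 2 (j): row=1 col=0 char='_'
After 3 (l): row=1 col=1 char='_'
After 4 (h): row=1 col=0 char='_'
After 5 (k): row=0 col=0 char='s'
After 6 (h): row=0 col=0 char='s'
After 7 (b): row=0 col=0 char='s'

Answer: 0,0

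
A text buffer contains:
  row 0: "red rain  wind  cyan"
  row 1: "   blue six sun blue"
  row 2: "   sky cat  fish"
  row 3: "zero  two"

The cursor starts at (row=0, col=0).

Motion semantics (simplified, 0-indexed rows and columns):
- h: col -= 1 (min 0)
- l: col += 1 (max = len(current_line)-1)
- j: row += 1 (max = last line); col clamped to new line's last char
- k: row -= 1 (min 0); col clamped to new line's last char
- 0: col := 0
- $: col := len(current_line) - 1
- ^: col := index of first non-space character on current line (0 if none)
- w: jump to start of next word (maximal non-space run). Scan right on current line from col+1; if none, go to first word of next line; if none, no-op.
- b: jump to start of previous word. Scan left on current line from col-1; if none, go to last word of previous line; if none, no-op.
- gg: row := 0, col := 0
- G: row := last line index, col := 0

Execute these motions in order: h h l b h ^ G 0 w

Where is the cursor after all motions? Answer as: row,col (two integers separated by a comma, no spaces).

Answer: 3,6

Derivation:
After 1 (h): row=0 col=0 char='r'
After 2 (h): row=0 col=0 char='r'
After 3 (l): row=0 col=1 char='e'
After 4 (b): row=0 col=0 char='r'
After 5 (h): row=0 col=0 char='r'
After 6 (^): row=0 col=0 char='r'
After 7 (G): row=3 col=0 char='z'
After 8 (0): row=3 col=0 char='z'
After 9 (w): row=3 col=6 char='t'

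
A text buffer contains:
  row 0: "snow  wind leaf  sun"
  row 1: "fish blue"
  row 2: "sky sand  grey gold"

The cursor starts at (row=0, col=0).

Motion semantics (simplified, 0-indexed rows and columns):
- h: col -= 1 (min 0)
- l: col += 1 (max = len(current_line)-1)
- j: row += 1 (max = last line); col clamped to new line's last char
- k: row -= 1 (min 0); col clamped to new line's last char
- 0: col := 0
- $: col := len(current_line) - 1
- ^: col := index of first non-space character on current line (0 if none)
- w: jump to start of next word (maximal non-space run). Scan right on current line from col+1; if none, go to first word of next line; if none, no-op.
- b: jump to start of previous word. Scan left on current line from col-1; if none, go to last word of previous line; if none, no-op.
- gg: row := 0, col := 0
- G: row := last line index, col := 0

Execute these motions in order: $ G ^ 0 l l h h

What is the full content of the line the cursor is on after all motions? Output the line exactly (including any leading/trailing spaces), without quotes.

Answer: sky sand  grey gold

Derivation:
After 1 ($): row=0 col=19 char='n'
After 2 (G): row=2 col=0 char='s'
After 3 (^): row=2 col=0 char='s'
After 4 (0): row=2 col=0 char='s'
After 5 (l): row=2 col=1 char='k'
After 6 (l): row=2 col=2 char='y'
After 7 (h): row=2 col=1 char='k'
After 8 (h): row=2 col=0 char='s'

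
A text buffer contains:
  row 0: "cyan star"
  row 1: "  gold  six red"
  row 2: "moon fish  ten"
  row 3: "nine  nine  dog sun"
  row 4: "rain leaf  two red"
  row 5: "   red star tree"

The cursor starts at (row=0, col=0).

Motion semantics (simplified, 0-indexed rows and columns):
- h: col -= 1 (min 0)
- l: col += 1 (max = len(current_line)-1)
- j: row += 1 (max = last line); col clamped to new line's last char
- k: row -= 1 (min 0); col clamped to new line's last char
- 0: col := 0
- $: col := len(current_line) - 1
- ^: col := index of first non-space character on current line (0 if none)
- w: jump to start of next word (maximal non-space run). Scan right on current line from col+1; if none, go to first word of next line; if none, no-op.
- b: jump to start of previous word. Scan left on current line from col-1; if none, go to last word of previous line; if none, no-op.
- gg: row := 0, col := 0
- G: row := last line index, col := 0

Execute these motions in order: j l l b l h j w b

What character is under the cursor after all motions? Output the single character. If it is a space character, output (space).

After 1 (j): row=1 col=0 char='_'
After 2 (l): row=1 col=1 char='_'
After 3 (l): row=1 col=2 char='g'
After 4 (b): row=0 col=5 char='s'
After 5 (l): row=0 col=6 char='t'
After 6 (h): row=0 col=5 char='s'
After 7 (j): row=1 col=5 char='d'
After 8 (w): row=1 col=8 char='s'
After 9 (b): row=1 col=2 char='g'

Answer: g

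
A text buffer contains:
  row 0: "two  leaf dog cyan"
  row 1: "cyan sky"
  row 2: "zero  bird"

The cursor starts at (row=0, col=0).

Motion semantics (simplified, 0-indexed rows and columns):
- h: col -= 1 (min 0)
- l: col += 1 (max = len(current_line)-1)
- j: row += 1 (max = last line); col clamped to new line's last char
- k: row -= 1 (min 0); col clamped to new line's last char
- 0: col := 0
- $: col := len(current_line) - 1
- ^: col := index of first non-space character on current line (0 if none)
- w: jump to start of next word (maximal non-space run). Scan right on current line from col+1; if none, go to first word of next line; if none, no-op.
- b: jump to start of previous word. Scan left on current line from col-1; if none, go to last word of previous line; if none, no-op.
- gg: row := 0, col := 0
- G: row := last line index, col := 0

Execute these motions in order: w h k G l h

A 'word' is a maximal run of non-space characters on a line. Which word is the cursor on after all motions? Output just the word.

After 1 (w): row=0 col=5 char='l'
After 2 (h): row=0 col=4 char='_'
After 3 (k): row=0 col=4 char='_'
After 4 (G): row=2 col=0 char='z'
After 5 (l): row=2 col=1 char='e'
After 6 (h): row=2 col=0 char='z'

Answer: zero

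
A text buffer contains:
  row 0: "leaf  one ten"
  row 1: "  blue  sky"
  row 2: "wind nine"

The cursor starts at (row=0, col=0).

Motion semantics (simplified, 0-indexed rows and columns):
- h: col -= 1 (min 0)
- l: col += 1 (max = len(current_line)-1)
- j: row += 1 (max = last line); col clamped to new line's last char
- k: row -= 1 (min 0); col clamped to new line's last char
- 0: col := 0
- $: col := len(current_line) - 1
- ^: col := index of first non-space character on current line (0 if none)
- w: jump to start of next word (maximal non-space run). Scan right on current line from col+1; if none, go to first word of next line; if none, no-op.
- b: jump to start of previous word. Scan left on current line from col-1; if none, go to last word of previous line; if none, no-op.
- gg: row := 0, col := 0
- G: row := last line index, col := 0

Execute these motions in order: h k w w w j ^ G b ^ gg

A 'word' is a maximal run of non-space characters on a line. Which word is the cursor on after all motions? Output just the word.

After 1 (h): row=0 col=0 char='l'
After 2 (k): row=0 col=0 char='l'
After 3 (w): row=0 col=6 char='o'
After 4 (w): row=0 col=10 char='t'
After 5 (w): row=1 col=2 char='b'
After 6 (j): row=2 col=2 char='n'
After 7 (^): row=2 col=0 char='w'
After 8 (G): row=2 col=0 char='w'
After 9 (b): row=1 col=8 char='s'
After 10 (^): row=1 col=2 char='b'
After 11 (gg): row=0 col=0 char='l'

Answer: leaf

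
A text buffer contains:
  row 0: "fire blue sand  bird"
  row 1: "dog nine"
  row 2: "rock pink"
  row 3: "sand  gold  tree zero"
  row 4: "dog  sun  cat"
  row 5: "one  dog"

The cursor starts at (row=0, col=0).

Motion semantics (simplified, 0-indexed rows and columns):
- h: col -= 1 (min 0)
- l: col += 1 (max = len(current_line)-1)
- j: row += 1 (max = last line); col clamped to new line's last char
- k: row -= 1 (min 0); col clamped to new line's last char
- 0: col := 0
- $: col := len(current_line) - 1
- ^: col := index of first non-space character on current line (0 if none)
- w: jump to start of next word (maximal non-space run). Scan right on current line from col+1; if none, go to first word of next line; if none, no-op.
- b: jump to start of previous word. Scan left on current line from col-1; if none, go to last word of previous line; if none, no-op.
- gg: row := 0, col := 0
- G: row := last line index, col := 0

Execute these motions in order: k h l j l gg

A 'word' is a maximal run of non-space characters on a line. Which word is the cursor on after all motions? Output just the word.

Answer: fire

Derivation:
After 1 (k): row=0 col=0 char='f'
After 2 (h): row=0 col=0 char='f'
After 3 (l): row=0 col=1 char='i'
After 4 (j): row=1 col=1 char='o'
After 5 (l): row=1 col=2 char='g'
After 6 (gg): row=0 col=0 char='f'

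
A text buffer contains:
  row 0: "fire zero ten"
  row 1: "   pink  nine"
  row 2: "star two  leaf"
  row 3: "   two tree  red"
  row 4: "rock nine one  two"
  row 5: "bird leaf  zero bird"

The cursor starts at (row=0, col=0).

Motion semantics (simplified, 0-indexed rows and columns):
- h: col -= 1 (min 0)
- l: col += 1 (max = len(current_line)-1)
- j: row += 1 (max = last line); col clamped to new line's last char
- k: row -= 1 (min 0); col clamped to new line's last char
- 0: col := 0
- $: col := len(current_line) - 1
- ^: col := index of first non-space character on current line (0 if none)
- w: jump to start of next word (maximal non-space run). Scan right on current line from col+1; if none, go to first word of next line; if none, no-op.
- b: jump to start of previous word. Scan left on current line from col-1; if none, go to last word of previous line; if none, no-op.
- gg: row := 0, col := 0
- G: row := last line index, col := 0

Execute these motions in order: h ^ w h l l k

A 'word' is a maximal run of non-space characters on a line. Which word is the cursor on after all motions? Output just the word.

After 1 (h): row=0 col=0 char='f'
After 2 (^): row=0 col=0 char='f'
After 3 (w): row=0 col=5 char='z'
After 4 (h): row=0 col=4 char='_'
After 5 (l): row=0 col=5 char='z'
After 6 (l): row=0 col=6 char='e'
After 7 (k): row=0 col=6 char='e'

Answer: zero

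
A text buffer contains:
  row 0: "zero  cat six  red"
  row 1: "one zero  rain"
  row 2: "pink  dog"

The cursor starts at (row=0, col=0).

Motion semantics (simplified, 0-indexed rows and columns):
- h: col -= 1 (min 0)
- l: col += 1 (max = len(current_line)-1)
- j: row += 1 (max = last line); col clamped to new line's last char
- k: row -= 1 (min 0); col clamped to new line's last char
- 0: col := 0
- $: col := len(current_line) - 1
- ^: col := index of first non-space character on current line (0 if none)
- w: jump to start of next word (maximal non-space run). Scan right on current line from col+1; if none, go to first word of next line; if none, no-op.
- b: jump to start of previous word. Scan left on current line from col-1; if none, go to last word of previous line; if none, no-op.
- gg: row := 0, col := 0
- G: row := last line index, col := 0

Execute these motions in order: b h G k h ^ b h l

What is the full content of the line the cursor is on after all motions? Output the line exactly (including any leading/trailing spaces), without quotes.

Answer: zero  cat six  red

Derivation:
After 1 (b): row=0 col=0 char='z'
After 2 (h): row=0 col=0 char='z'
After 3 (G): row=2 col=0 char='p'
After 4 (k): row=1 col=0 char='o'
After 5 (h): row=1 col=0 char='o'
After 6 (^): row=1 col=0 char='o'
After 7 (b): row=0 col=15 char='r'
After 8 (h): row=0 col=14 char='_'
After 9 (l): row=0 col=15 char='r'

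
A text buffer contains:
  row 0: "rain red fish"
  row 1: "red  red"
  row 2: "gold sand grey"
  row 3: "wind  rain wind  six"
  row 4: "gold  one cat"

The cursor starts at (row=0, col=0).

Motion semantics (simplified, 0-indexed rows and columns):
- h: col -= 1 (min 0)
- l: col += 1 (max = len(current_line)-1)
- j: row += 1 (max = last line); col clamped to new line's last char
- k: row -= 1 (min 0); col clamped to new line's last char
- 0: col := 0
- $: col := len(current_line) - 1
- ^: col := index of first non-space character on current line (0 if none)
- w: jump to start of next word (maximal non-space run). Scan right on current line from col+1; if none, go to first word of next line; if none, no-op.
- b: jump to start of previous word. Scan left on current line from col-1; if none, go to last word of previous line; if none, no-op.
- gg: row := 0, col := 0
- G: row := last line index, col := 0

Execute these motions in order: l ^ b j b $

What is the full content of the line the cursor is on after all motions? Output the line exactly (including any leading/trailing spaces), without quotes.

After 1 (l): row=0 col=1 char='a'
After 2 (^): row=0 col=0 char='r'
After 3 (b): row=0 col=0 char='r'
After 4 (j): row=1 col=0 char='r'
After 5 (b): row=0 col=9 char='f'
After 6 ($): row=0 col=12 char='h'

Answer: rain red fish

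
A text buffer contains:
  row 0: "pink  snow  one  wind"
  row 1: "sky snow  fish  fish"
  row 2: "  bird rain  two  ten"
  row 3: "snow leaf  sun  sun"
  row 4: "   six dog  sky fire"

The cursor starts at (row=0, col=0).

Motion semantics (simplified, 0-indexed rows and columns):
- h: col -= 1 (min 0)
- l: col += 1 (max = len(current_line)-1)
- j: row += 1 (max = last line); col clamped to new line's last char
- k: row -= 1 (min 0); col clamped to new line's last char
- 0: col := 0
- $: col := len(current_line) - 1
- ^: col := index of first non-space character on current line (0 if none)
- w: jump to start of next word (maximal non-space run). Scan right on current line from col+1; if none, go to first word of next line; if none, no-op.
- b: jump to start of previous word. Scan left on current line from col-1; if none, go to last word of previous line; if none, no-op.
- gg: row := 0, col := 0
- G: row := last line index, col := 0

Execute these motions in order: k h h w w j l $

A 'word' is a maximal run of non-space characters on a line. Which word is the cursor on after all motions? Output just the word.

Answer: fish

Derivation:
After 1 (k): row=0 col=0 char='p'
After 2 (h): row=0 col=0 char='p'
After 3 (h): row=0 col=0 char='p'
After 4 (w): row=0 col=6 char='s'
After 5 (w): row=0 col=12 char='o'
After 6 (j): row=1 col=12 char='s'
After 7 (l): row=1 col=13 char='h'
After 8 ($): row=1 col=19 char='h'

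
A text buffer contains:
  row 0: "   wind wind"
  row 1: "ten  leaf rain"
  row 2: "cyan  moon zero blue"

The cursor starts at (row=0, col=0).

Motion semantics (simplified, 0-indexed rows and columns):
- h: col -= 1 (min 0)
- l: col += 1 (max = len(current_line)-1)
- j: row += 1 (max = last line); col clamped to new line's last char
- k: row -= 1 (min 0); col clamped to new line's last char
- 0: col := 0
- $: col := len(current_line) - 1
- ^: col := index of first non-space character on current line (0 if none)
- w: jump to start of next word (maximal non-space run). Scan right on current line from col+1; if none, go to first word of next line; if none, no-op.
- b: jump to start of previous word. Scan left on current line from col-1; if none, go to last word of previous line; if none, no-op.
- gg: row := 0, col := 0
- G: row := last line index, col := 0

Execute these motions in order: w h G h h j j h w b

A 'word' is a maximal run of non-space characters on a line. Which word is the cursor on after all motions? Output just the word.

Answer: cyan

Derivation:
After 1 (w): row=0 col=3 char='w'
After 2 (h): row=0 col=2 char='_'
After 3 (G): row=2 col=0 char='c'
After 4 (h): row=2 col=0 char='c'
After 5 (h): row=2 col=0 char='c'
After 6 (j): row=2 col=0 char='c'
After 7 (j): row=2 col=0 char='c'
After 8 (h): row=2 col=0 char='c'
After 9 (w): row=2 col=6 char='m'
After 10 (b): row=2 col=0 char='c'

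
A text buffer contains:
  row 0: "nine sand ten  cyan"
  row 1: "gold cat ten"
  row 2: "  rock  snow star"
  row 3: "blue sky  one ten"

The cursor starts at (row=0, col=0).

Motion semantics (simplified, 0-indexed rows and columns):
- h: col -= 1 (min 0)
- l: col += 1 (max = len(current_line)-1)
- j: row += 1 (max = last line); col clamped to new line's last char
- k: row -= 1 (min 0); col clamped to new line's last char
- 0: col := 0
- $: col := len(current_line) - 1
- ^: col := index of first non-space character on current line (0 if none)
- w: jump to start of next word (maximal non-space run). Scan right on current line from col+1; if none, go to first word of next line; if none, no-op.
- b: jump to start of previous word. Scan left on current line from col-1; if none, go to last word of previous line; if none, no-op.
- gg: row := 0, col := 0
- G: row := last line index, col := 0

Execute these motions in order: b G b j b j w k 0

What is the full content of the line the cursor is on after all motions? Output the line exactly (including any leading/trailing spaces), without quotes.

After 1 (b): row=0 col=0 char='n'
After 2 (G): row=3 col=0 char='b'
After 3 (b): row=2 col=13 char='s'
After 4 (j): row=3 col=13 char='_'
After 5 (b): row=3 col=10 char='o'
After 6 (j): row=3 col=10 char='o'
After 7 (w): row=3 col=14 char='t'
After 8 (k): row=2 col=14 char='t'
After 9 (0): row=2 col=0 char='_'

Answer:   rock  snow star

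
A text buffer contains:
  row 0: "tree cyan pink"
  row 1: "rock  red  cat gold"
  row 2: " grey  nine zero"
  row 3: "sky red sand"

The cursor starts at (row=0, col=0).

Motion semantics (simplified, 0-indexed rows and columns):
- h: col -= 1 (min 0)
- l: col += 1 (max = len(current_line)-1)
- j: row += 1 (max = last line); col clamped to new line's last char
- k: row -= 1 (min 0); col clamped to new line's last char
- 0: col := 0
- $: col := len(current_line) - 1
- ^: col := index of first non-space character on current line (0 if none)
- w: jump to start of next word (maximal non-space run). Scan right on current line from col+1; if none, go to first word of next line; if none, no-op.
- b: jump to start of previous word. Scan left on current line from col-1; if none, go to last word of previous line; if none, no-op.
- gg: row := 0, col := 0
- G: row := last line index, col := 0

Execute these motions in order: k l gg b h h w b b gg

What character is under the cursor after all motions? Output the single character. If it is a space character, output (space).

After 1 (k): row=0 col=0 char='t'
After 2 (l): row=0 col=1 char='r'
After 3 (gg): row=0 col=0 char='t'
After 4 (b): row=0 col=0 char='t'
After 5 (h): row=0 col=0 char='t'
After 6 (h): row=0 col=0 char='t'
After 7 (w): row=0 col=5 char='c'
After 8 (b): row=0 col=0 char='t'
After 9 (b): row=0 col=0 char='t'
After 10 (gg): row=0 col=0 char='t'

Answer: t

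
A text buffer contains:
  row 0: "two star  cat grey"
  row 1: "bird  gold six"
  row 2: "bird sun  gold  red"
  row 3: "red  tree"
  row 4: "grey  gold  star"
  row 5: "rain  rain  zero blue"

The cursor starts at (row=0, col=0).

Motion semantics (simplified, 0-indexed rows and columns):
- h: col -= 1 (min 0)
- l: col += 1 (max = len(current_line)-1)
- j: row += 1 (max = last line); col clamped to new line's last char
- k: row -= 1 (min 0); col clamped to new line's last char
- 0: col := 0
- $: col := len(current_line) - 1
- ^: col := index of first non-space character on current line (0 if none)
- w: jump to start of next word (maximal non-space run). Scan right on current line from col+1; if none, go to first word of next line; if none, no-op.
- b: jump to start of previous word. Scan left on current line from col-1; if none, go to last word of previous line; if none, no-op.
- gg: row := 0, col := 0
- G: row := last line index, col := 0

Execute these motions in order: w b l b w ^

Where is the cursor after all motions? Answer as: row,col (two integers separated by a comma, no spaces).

Answer: 0,0

Derivation:
After 1 (w): row=0 col=4 char='s'
After 2 (b): row=0 col=0 char='t'
After 3 (l): row=0 col=1 char='w'
After 4 (b): row=0 col=0 char='t'
After 5 (w): row=0 col=4 char='s'
After 6 (^): row=0 col=0 char='t'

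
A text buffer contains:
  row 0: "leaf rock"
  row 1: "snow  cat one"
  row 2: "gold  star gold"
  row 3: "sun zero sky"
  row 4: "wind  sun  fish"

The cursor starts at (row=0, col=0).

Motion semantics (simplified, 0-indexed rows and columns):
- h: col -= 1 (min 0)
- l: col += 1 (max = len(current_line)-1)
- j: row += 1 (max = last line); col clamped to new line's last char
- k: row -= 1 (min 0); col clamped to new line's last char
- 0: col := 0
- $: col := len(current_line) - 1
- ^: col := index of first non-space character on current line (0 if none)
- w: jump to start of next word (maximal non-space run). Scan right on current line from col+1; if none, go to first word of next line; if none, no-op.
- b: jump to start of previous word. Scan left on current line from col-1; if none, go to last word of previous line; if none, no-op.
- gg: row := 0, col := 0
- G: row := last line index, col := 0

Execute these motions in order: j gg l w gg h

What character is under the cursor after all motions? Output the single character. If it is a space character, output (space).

Answer: l

Derivation:
After 1 (j): row=1 col=0 char='s'
After 2 (gg): row=0 col=0 char='l'
After 3 (l): row=0 col=1 char='e'
After 4 (w): row=0 col=5 char='r'
After 5 (gg): row=0 col=0 char='l'
After 6 (h): row=0 col=0 char='l'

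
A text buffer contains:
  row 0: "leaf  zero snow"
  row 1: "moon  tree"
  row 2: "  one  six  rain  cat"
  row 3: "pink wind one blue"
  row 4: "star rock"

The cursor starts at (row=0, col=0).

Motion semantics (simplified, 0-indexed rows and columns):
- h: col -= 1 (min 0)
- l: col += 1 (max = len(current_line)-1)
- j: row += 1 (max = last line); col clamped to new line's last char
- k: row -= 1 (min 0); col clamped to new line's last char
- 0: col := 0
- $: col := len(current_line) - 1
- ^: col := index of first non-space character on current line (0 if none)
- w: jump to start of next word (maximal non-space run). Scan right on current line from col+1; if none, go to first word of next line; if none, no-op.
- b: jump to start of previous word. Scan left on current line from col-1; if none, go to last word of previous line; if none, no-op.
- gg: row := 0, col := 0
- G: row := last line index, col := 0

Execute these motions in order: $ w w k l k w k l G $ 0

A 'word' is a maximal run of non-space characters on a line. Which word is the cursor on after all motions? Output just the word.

Answer: star

Derivation:
After 1 ($): row=0 col=14 char='w'
After 2 (w): row=1 col=0 char='m'
After 3 (w): row=1 col=6 char='t'
After 4 (k): row=0 col=6 char='z'
After 5 (l): row=0 col=7 char='e'
After 6 (k): row=0 col=7 char='e'
After 7 (w): row=0 col=11 char='s'
After 8 (k): row=0 col=11 char='s'
After 9 (l): row=0 col=12 char='n'
After 10 (G): row=4 col=0 char='s'
After 11 ($): row=4 col=8 char='k'
After 12 (0): row=4 col=0 char='s'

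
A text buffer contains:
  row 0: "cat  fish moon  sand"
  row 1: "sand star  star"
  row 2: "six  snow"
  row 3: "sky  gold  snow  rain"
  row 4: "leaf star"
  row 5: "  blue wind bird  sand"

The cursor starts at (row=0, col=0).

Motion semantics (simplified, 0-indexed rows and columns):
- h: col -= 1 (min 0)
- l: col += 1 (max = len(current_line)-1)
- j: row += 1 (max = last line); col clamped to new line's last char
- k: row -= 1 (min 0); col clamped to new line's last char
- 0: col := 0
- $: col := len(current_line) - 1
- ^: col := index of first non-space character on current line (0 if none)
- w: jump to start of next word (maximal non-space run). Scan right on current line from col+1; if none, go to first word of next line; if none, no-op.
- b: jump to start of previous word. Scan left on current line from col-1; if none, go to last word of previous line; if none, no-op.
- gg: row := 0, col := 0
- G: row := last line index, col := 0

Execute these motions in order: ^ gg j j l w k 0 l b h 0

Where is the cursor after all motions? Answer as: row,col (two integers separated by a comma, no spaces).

After 1 (^): row=0 col=0 char='c'
After 2 (gg): row=0 col=0 char='c'
After 3 (j): row=1 col=0 char='s'
After 4 (j): row=2 col=0 char='s'
After 5 (l): row=2 col=1 char='i'
After 6 (w): row=2 col=5 char='s'
After 7 (k): row=1 col=5 char='s'
After 8 (0): row=1 col=0 char='s'
After 9 (l): row=1 col=1 char='a'
After 10 (b): row=1 col=0 char='s'
After 11 (h): row=1 col=0 char='s'
After 12 (0): row=1 col=0 char='s'

Answer: 1,0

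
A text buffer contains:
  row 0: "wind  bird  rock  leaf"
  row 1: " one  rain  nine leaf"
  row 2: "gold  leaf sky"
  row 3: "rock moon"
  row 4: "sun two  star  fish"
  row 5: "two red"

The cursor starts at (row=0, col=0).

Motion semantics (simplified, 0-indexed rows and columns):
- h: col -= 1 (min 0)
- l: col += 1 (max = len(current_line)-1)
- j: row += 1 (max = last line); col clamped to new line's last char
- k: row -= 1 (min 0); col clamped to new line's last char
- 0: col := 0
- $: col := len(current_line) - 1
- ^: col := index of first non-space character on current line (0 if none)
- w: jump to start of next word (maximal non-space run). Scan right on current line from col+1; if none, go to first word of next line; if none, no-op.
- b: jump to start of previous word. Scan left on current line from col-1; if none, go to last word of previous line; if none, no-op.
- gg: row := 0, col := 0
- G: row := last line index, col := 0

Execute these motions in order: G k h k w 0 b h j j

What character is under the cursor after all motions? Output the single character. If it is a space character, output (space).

Answer: (space)

Derivation:
After 1 (G): row=5 col=0 char='t'
After 2 (k): row=4 col=0 char='s'
After 3 (h): row=4 col=0 char='s'
After 4 (k): row=3 col=0 char='r'
After 5 (w): row=3 col=5 char='m'
After 6 (0): row=3 col=0 char='r'
After 7 (b): row=2 col=11 char='s'
After 8 (h): row=2 col=10 char='_'
After 9 (j): row=3 col=8 char='n'
After 10 (j): row=4 col=8 char='_'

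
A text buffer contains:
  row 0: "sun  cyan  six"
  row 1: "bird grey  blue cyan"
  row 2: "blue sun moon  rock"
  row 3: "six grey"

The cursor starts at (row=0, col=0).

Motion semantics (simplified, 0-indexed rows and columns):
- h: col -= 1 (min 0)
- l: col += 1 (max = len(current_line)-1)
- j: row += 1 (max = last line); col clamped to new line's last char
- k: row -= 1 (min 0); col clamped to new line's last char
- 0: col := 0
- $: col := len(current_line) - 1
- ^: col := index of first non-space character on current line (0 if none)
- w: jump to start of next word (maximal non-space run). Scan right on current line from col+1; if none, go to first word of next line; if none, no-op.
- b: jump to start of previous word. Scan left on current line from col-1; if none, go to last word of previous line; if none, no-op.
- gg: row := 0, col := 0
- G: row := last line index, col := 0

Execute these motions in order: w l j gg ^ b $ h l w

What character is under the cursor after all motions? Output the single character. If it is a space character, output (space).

After 1 (w): row=0 col=5 char='c'
After 2 (l): row=0 col=6 char='y'
After 3 (j): row=1 col=6 char='r'
After 4 (gg): row=0 col=0 char='s'
After 5 (^): row=0 col=0 char='s'
After 6 (b): row=0 col=0 char='s'
After 7 ($): row=0 col=13 char='x'
After 8 (h): row=0 col=12 char='i'
After 9 (l): row=0 col=13 char='x'
After 10 (w): row=1 col=0 char='b'

Answer: b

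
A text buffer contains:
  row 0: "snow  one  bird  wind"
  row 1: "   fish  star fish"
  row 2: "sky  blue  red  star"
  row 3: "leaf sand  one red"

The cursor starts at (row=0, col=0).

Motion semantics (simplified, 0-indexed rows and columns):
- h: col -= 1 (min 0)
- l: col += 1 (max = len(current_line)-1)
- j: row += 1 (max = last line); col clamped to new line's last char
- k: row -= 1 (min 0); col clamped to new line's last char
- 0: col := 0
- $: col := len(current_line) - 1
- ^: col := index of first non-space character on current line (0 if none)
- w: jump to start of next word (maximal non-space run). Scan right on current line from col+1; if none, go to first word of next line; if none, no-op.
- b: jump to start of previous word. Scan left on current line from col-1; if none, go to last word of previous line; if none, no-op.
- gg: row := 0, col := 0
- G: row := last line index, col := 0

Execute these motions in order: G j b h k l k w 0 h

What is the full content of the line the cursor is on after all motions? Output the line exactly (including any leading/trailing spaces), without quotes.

Answer: snow  one  bird  wind

Derivation:
After 1 (G): row=3 col=0 char='l'
After 2 (j): row=3 col=0 char='l'
After 3 (b): row=2 col=16 char='s'
After 4 (h): row=2 col=15 char='_'
After 5 (k): row=1 col=15 char='i'
After 6 (l): row=1 col=16 char='s'
After 7 (k): row=0 col=16 char='_'
After 8 (w): row=0 col=17 char='w'
After 9 (0): row=0 col=0 char='s'
After 10 (h): row=0 col=0 char='s'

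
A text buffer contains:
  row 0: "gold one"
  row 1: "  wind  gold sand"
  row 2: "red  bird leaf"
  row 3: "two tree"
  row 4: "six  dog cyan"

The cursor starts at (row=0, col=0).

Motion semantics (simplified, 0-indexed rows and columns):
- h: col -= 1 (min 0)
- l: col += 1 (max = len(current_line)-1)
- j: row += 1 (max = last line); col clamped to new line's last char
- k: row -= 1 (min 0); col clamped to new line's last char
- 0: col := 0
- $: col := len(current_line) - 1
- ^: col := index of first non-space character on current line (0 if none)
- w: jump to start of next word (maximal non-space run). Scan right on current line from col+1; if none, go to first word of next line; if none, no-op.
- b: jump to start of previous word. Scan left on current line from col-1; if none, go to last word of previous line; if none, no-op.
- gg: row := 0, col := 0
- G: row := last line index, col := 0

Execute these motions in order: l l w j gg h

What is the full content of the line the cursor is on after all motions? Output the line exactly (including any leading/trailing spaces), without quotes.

Answer: gold one

Derivation:
After 1 (l): row=0 col=1 char='o'
After 2 (l): row=0 col=2 char='l'
After 3 (w): row=0 col=5 char='o'
After 4 (j): row=1 col=5 char='d'
After 5 (gg): row=0 col=0 char='g'
After 6 (h): row=0 col=0 char='g'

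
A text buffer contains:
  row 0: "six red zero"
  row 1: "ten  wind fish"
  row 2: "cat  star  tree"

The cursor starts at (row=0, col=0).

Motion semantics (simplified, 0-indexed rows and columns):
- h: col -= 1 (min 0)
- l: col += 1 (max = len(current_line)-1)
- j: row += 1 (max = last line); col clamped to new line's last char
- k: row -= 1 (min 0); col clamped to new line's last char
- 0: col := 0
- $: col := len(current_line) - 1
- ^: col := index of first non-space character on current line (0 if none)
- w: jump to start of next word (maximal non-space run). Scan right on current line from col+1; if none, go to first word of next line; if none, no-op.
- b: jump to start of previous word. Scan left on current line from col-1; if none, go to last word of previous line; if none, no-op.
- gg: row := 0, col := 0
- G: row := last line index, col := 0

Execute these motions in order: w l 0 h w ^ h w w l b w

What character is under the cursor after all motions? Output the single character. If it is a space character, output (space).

After 1 (w): row=0 col=4 char='r'
After 2 (l): row=0 col=5 char='e'
After 3 (0): row=0 col=0 char='s'
After 4 (h): row=0 col=0 char='s'
After 5 (w): row=0 col=4 char='r'
After 6 (^): row=0 col=0 char='s'
After 7 (h): row=0 col=0 char='s'
After 8 (w): row=0 col=4 char='r'
After 9 (w): row=0 col=8 char='z'
After 10 (l): row=0 col=9 char='e'
After 11 (b): row=0 col=8 char='z'
After 12 (w): row=1 col=0 char='t'

Answer: t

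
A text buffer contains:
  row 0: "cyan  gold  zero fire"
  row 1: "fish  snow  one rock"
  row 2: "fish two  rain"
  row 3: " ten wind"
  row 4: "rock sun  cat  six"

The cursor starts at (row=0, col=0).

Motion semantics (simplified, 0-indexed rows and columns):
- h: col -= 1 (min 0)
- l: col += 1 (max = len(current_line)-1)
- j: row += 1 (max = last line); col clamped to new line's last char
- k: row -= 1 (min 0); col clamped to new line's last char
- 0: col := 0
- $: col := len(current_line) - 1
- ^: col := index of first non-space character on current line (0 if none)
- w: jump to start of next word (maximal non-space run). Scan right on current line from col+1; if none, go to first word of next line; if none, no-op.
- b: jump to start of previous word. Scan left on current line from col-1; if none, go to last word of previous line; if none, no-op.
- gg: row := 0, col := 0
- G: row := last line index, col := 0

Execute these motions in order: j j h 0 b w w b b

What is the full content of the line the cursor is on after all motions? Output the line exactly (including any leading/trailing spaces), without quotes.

Answer: fish  snow  one rock

Derivation:
After 1 (j): row=1 col=0 char='f'
After 2 (j): row=2 col=0 char='f'
After 3 (h): row=2 col=0 char='f'
After 4 (0): row=2 col=0 char='f'
After 5 (b): row=1 col=16 char='r'
After 6 (w): row=2 col=0 char='f'
After 7 (w): row=2 col=5 char='t'
After 8 (b): row=2 col=0 char='f'
After 9 (b): row=1 col=16 char='r'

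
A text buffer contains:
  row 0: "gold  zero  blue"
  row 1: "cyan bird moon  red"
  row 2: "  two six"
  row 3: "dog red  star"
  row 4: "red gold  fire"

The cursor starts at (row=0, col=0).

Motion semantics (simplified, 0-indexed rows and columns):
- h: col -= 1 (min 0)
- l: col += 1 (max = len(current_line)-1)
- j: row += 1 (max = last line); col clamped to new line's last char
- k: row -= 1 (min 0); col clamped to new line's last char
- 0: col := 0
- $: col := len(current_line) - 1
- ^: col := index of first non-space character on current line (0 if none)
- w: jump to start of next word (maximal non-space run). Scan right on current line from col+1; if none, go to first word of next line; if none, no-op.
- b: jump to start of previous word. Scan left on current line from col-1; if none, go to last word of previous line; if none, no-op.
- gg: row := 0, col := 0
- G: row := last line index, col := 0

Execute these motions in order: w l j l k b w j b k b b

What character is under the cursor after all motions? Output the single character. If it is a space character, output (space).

Answer: g

Derivation:
After 1 (w): row=0 col=6 char='z'
After 2 (l): row=0 col=7 char='e'
After 3 (j): row=1 col=7 char='r'
After 4 (l): row=1 col=8 char='d'
After 5 (k): row=0 col=8 char='r'
After 6 (b): row=0 col=6 char='z'
After 7 (w): row=0 col=12 char='b'
After 8 (j): row=1 col=12 char='o'
After 9 (b): row=1 col=10 char='m'
After 10 (k): row=0 col=10 char='_'
After 11 (b): row=0 col=6 char='z'
After 12 (b): row=0 col=0 char='g'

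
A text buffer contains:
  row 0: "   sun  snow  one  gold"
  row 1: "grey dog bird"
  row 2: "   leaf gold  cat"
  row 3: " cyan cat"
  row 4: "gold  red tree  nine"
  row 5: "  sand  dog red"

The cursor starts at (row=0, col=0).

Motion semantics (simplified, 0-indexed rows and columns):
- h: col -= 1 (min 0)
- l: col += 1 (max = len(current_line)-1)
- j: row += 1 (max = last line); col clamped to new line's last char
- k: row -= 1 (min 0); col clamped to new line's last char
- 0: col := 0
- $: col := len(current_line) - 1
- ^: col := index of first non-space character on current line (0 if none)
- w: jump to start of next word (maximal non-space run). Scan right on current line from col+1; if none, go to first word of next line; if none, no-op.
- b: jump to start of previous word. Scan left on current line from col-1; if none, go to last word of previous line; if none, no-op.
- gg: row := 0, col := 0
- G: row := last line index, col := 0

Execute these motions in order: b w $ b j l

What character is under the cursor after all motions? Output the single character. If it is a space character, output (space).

After 1 (b): row=0 col=0 char='_'
After 2 (w): row=0 col=3 char='s'
After 3 ($): row=0 col=22 char='d'
After 4 (b): row=0 col=19 char='g'
After 5 (j): row=1 col=12 char='d'
After 6 (l): row=1 col=12 char='d'

Answer: d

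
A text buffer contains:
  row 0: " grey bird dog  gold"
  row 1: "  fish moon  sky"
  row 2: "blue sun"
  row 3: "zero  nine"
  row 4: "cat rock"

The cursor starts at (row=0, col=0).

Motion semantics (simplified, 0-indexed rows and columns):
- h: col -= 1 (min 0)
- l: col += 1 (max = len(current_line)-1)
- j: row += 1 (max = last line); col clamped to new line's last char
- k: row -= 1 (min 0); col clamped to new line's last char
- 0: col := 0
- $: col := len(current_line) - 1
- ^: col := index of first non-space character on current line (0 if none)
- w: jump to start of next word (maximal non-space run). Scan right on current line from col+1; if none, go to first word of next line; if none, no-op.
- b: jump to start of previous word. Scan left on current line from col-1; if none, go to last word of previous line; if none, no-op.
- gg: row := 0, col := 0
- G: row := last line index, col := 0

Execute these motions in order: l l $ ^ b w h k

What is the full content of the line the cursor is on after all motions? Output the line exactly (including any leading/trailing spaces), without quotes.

After 1 (l): row=0 col=1 char='g'
After 2 (l): row=0 col=2 char='r'
After 3 ($): row=0 col=19 char='d'
After 4 (^): row=0 col=1 char='g'
After 5 (b): row=0 col=1 char='g'
After 6 (w): row=0 col=6 char='b'
After 7 (h): row=0 col=5 char='_'
After 8 (k): row=0 col=5 char='_'

Answer:  grey bird dog  gold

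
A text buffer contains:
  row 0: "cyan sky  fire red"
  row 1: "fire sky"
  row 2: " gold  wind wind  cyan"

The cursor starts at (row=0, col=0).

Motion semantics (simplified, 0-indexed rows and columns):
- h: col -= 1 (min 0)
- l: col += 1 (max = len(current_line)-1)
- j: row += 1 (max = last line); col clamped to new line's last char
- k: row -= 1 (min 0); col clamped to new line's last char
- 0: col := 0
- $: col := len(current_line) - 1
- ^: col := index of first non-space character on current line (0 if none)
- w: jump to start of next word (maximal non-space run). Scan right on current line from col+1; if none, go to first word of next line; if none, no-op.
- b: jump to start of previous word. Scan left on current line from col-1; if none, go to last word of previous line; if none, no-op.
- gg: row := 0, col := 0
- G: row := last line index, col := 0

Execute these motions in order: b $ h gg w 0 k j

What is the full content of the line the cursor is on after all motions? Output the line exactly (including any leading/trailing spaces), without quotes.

Answer: fire sky

Derivation:
After 1 (b): row=0 col=0 char='c'
After 2 ($): row=0 col=17 char='d'
After 3 (h): row=0 col=16 char='e'
After 4 (gg): row=0 col=0 char='c'
After 5 (w): row=0 col=5 char='s'
After 6 (0): row=0 col=0 char='c'
After 7 (k): row=0 col=0 char='c'
After 8 (j): row=1 col=0 char='f'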